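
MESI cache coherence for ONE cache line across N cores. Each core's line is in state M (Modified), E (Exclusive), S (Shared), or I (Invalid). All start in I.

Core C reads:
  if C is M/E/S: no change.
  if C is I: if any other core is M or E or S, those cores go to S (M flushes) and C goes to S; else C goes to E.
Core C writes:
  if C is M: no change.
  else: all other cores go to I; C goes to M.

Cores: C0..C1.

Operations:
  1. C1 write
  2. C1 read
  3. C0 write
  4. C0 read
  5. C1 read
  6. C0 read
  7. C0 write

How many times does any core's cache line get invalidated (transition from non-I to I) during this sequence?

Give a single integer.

Answer: 2

Derivation:
Op 1: C1 write [C1 write: invalidate none -> C1=M] -> [I,M] (invalidations this op: 0; running total: 0)
Op 2: C1 read [C1 read: already in M, no change] -> [I,M] (invalidations this op: 0; running total: 0)
Op 3: C0 write [C0 write: invalidate ['C1=M'] -> C0=M] -> [M,I] (invalidations this op: 1; running total: 1)
Op 4: C0 read [C0 read: already in M, no change] -> [M,I] (invalidations this op: 0; running total: 1)
Op 5: C1 read [C1 read from I: others=['C0=M'] -> C1=S, others downsized to S] -> [S,S] (invalidations this op: 0; running total: 1)
Op 6: C0 read [C0 read: already in S, no change] -> [S,S] (invalidations this op: 0; running total: 1)
Op 7: C0 write [C0 write: invalidate ['C1=S'] -> C0=M] -> [M,I] (invalidations this op: 1; running total: 2)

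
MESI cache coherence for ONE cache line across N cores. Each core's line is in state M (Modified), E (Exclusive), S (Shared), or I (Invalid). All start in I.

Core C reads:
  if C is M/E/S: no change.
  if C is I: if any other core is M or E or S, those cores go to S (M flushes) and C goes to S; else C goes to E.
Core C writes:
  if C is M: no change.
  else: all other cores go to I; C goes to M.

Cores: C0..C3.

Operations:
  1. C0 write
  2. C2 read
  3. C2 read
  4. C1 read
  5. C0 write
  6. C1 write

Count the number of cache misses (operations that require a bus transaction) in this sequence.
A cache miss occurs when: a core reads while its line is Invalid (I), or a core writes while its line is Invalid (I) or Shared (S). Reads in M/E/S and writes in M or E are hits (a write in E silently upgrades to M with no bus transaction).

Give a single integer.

Answer: 5

Derivation:
Op 1: C0 write [C0 write: invalidate none -> C0=M] -> [M,I,I,I] [MISS #1: write from I]
Op 2: C2 read [C2 read from I: others=['C0=M'] -> C2=S, others downsized to S] -> [S,I,S,I] [MISS #2: read from I]
Op 3: C2 read [C2 read: already in S, no change] -> [S,I,S,I] [hit: read from S]
Op 4: C1 read [C1 read from I: others=['C0=S', 'C2=S'] -> C1=S, others downsized to S] -> [S,S,S,I] [MISS #3: read from I]
Op 5: C0 write [C0 write: invalidate ['C1=S', 'C2=S'] -> C0=M] -> [M,I,I,I] [MISS #4: write from S]
Op 6: C1 write [C1 write: invalidate ['C0=M'] -> C1=M] -> [I,M,I,I] [MISS #5: write from I]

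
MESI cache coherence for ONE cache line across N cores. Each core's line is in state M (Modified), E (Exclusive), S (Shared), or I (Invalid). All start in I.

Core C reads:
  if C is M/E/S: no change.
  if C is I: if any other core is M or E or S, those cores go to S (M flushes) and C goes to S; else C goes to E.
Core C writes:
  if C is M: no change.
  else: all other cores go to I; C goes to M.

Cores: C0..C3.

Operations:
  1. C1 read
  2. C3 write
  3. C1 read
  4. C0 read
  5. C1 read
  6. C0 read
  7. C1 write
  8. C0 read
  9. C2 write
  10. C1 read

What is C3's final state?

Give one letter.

Answer: I

Derivation:
Op 1: C1 read [C1 read from I: no other sharers -> C1=E (exclusive)] -> [I,E,I,I]
Op 2: C3 write [C3 write: invalidate ['C1=E'] -> C3=M] -> [I,I,I,M]
Op 3: C1 read [C1 read from I: others=['C3=M'] -> C1=S, others downsized to S] -> [I,S,I,S]
Op 4: C0 read [C0 read from I: others=['C1=S', 'C3=S'] -> C0=S, others downsized to S] -> [S,S,I,S]
Op 5: C1 read [C1 read: already in S, no change] -> [S,S,I,S]
Op 6: C0 read [C0 read: already in S, no change] -> [S,S,I,S]
Op 7: C1 write [C1 write: invalidate ['C0=S', 'C3=S'] -> C1=M] -> [I,M,I,I]
Op 8: C0 read [C0 read from I: others=['C1=M'] -> C0=S, others downsized to S] -> [S,S,I,I]
Op 9: C2 write [C2 write: invalidate ['C0=S', 'C1=S'] -> C2=M] -> [I,I,M,I]
Op 10: C1 read [C1 read from I: others=['C2=M'] -> C1=S, others downsized to S] -> [I,S,S,I]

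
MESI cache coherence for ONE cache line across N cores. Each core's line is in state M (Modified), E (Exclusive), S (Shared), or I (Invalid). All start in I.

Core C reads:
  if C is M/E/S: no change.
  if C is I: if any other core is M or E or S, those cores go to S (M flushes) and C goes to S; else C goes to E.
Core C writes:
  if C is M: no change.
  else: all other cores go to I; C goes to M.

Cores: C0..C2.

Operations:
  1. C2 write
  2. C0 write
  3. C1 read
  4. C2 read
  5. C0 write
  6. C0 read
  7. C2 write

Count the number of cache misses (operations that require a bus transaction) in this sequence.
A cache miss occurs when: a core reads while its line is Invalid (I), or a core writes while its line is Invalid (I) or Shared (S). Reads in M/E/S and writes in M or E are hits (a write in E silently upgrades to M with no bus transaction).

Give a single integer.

Op 1: C2 write [C2 write: invalidate none -> C2=M] -> [I,I,M] [MISS #1: write from I]
Op 2: C0 write [C0 write: invalidate ['C2=M'] -> C0=M] -> [M,I,I] [MISS #2: write from I]
Op 3: C1 read [C1 read from I: others=['C0=M'] -> C1=S, others downsized to S] -> [S,S,I] [MISS #3: read from I]
Op 4: C2 read [C2 read from I: others=['C0=S', 'C1=S'] -> C2=S, others downsized to S] -> [S,S,S] [MISS #4: read from I]
Op 5: C0 write [C0 write: invalidate ['C1=S', 'C2=S'] -> C0=M] -> [M,I,I] [MISS #5: write from S]
Op 6: C0 read [C0 read: already in M, no change] -> [M,I,I] [hit: read from M]
Op 7: C2 write [C2 write: invalidate ['C0=M'] -> C2=M] -> [I,I,M] [MISS #6: write from I]

Answer: 6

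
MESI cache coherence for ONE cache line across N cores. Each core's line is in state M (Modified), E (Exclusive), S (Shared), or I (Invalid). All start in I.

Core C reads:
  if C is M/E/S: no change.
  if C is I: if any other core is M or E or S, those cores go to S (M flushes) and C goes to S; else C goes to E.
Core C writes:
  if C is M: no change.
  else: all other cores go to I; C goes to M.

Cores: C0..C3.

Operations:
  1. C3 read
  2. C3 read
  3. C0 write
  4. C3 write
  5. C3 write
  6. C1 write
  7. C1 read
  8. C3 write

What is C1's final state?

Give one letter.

Answer: I

Derivation:
Op 1: C3 read [C3 read from I: no other sharers -> C3=E (exclusive)] -> [I,I,I,E]
Op 2: C3 read [C3 read: already in E, no change] -> [I,I,I,E]
Op 3: C0 write [C0 write: invalidate ['C3=E'] -> C0=M] -> [M,I,I,I]
Op 4: C3 write [C3 write: invalidate ['C0=M'] -> C3=M] -> [I,I,I,M]
Op 5: C3 write [C3 write: already M (modified), no change] -> [I,I,I,M]
Op 6: C1 write [C1 write: invalidate ['C3=M'] -> C1=M] -> [I,M,I,I]
Op 7: C1 read [C1 read: already in M, no change] -> [I,M,I,I]
Op 8: C3 write [C3 write: invalidate ['C1=M'] -> C3=M] -> [I,I,I,M]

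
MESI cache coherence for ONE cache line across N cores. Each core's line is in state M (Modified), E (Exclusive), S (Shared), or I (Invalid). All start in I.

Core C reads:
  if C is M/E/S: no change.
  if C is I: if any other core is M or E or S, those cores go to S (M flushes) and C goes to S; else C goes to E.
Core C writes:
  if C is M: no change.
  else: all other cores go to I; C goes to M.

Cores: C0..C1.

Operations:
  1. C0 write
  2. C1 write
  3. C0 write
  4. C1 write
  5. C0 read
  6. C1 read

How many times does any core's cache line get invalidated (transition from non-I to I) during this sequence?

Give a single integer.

Op 1: C0 write [C0 write: invalidate none -> C0=M] -> [M,I] (invalidations this op: 0; running total: 0)
Op 2: C1 write [C1 write: invalidate ['C0=M'] -> C1=M] -> [I,M] (invalidations this op: 1; running total: 1)
Op 3: C0 write [C0 write: invalidate ['C1=M'] -> C0=M] -> [M,I] (invalidations this op: 1; running total: 2)
Op 4: C1 write [C1 write: invalidate ['C0=M'] -> C1=M] -> [I,M] (invalidations this op: 1; running total: 3)
Op 5: C0 read [C0 read from I: others=['C1=M'] -> C0=S, others downsized to S] -> [S,S] (invalidations this op: 0; running total: 3)
Op 6: C1 read [C1 read: already in S, no change] -> [S,S] (invalidations this op: 0; running total: 3)

Answer: 3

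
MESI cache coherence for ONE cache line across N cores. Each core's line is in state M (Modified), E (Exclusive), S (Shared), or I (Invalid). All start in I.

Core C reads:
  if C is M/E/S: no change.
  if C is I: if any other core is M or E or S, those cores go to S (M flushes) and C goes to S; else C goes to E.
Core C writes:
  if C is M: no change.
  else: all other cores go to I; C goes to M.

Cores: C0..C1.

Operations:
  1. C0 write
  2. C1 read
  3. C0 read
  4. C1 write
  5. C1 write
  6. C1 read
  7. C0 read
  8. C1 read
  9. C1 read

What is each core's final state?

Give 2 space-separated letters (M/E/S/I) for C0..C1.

Answer: S S

Derivation:
Op 1: C0 write [C0 write: invalidate none -> C0=M] -> [M,I]
Op 2: C1 read [C1 read from I: others=['C0=M'] -> C1=S, others downsized to S] -> [S,S]
Op 3: C0 read [C0 read: already in S, no change] -> [S,S]
Op 4: C1 write [C1 write: invalidate ['C0=S'] -> C1=M] -> [I,M]
Op 5: C1 write [C1 write: already M (modified), no change] -> [I,M]
Op 6: C1 read [C1 read: already in M, no change] -> [I,M]
Op 7: C0 read [C0 read from I: others=['C1=M'] -> C0=S, others downsized to S] -> [S,S]
Op 8: C1 read [C1 read: already in S, no change] -> [S,S]
Op 9: C1 read [C1 read: already in S, no change] -> [S,S]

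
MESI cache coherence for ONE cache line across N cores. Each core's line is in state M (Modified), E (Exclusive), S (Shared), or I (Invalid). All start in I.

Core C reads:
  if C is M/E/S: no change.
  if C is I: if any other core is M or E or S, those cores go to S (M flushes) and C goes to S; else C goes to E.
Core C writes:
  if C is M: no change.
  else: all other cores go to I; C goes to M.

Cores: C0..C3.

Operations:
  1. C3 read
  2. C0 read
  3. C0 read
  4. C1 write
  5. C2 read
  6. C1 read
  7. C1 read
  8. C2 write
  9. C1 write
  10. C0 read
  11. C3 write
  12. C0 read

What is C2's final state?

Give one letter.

Op 1: C3 read [C3 read from I: no other sharers -> C3=E (exclusive)] -> [I,I,I,E]
Op 2: C0 read [C0 read from I: others=['C3=E'] -> C0=S, others downsized to S] -> [S,I,I,S]
Op 3: C0 read [C0 read: already in S, no change] -> [S,I,I,S]
Op 4: C1 write [C1 write: invalidate ['C0=S', 'C3=S'] -> C1=M] -> [I,M,I,I]
Op 5: C2 read [C2 read from I: others=['C1=M'] -> C2=S, others downsized to S] -> [I,S,S,I]
Op 6: C1 read [C1 read: already in S, no change] -> [I,S,S,I]
Op 7: C1 read [C1 read: already in S, no change] -> [I,S,S,I]
Op 8: C2 write [C2 write: invalidate ['C1=S'] -> C2=M] -> [I,I,M,I]
Op 9: C1 write [C1 write: invalidate ['C2=M'] -> C1=M] -> [I,M,I,I]
Op 10: C0 read [C0 read from I: others=['C1=M'] -> C0=S, others downsized to S] -> [S,S,I,I]
Op 11: C3 write [C3 write: invalidate ['C0=S', 'C1=S'] -> C3=M] -> [I,I,I,M]
Op 12: C0 read [C0 read from I: others=['C3=M'] -> C0=S, others downsized to S] -> [S,I,I,S]

Answer: I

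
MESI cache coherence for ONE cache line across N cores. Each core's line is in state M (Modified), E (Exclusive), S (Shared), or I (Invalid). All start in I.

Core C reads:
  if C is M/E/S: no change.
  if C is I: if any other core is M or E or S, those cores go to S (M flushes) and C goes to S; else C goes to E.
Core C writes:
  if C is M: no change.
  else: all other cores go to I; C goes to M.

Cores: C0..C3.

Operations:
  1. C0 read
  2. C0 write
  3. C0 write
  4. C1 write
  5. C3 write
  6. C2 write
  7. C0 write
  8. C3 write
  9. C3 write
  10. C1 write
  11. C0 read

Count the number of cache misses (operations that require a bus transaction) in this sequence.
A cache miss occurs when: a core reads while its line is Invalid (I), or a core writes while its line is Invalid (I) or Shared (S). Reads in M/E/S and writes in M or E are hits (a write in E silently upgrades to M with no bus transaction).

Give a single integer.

Answer: 8

Derivation:
Op 1: C0 read [C0 read from I: no other sharers -> C0=E (exclusive)] -> [E,I,I,I] [MISS #1: read from I]
Op 2: C0 write [C0 write: invalidate none -> C0=M] -> [M,I,I,I] [hit: write from E is a silent E->M upgrade, no bus transaction]
Op 3: C0 write [C0 write: already M (modified), no change] -> [M,I,I,I] [hit: write from M]
Op 4: C1 write [C1 write: invalidate ['C0=M'] -> C1=M] -> [I,M,I,I] [MISS #2: write from I]
Op 5: C3 write [C3 write: invalidate ['C1=M'] -> C3=M] -> [I,I,I,M] [MISS #3: write from I]
Op 6: C2 write [C2 write: invalidate ['C3=M'] -> C2=M] -> [I,I,M,I] [MISS #4: write from I]
Op 7: C0 write [C0 write: invalidate ['C2=M'] -> C0=M] -> [M,I,I,I] [MISS #5: write from I]
Op 8: C3 write [C3 write: invalidate ['C0=M'] -> C3=M] -> [I,I,I,M] [MISS #6: write from I]
Op 9: C3 write [C3 write: already M (modified), no change] -> [I,I,I,M] [hit: write from M]
Op 10: C1 write [C1 write: invalidate ['C3=M'] -> C1=M] -> [I,M,I,I] [MISS #7: write from I]
Op 11: C0 read [C0 read from I: others=['C1=M'] -> C0=S, others downsized to S] -> [S,S,I,I] [MISS #8: read from I]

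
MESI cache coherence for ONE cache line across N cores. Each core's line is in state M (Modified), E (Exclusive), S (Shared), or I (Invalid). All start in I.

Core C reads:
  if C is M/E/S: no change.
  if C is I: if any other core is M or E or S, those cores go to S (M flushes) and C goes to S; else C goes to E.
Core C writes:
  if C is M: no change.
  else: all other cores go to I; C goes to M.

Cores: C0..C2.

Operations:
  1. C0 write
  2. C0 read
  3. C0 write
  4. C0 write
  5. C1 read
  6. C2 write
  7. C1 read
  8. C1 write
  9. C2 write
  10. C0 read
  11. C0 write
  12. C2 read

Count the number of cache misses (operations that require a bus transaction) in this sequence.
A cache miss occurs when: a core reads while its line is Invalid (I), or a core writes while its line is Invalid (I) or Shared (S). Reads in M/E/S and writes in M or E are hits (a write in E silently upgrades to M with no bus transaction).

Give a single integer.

Op 1: C0 write [C0 write: invalidate none -> C0=M] -> [M,I,I] [MISS #1: write from I]
Op 2: C0 read [C0 read: already in M, no change] -> [M,I,I] [hit: read from M]
Op 3: C0 write [C0 write: already M (modified), no change] -> [M,I,I] [hit: write from M]
Op 4: C0 write [C0 write: already M (modified), no change] -> [M,I,I] [hit: write from M]
Op 5: C1 read [C1 read from I: others=['C0=M'] -> C1=S, others downsized to S] -> [S,S,I] [MISS #2: read from I]
Op 6: C2 write [C2 write: invalidate ['C0=S', 'C1=S'] -> C2=M] -> [I,I,M] [MISS #3: write from I]
Op 7: C1 read [C1 read from I: others=['C2=M'] -> C1=S, others downsized to S] -> [I,S,S] [MISS #4: read from I]
Op 8: C1 write [C1 write: invalidate ['C2=S'] -> C1=M] -> [I,M,I] [MISS #5: write from S]
Op 9: C2 write [C2 write: invalidate ['C1=M'] -> C2=M] -> [I,I,M] [MISS #6: write from I]
Op 10: C0 read [C0 read from I: others=['C2=M'] -> C0=S, others downsized to S] -> [S,I,S] [MISS #7: read from I]
Op 11: C0 write [C0 write: invalidate ['C2=S'] -> C0=M] -> [M,I,I] [MISS #8: write from S]
Op 12: C2 read [C2 read from I: others=['C0=M'] -> C2=S, others downsized to S] -> [S,I,S] [MISS #9: read from I]

Answer: 9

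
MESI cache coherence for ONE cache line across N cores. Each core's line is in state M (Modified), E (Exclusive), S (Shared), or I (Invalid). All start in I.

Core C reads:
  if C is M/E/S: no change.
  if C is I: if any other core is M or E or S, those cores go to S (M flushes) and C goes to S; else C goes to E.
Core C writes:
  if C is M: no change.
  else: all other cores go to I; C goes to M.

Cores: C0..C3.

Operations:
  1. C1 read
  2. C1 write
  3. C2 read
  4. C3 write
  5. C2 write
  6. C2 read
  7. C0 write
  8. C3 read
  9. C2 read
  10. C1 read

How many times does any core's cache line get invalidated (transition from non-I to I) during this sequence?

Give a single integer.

Op 1: C1 read [C1 read from I: no other sharers -> C1=E (exclusive)] -> [I,E,I,I] (invalidations this op: 0; running total: 0)
Op 2: C1 write [C1 write: invalidate none -> C1=M] -> [I,M,I,I] (invalidations this op: 0; running total: 0)
Op 3: C2 read [C2 read from I: others=['C1=M'] -> C2=S, others downsized to S] -> [I,S,S,I] (invalidations this op: 0; running total: 0)
Op 4: C3 write [C3 write: invalidate ['C1=S', 'C2=S'] -> C3=M] -> [I,I,I,M] (invalidations this op: 2; running total: 2)
Op 5: C2 write [C2 write: invalidate ['C3=M'] -> C2=M] -> [I,I,M,I] (invalidations this op: 1; running total: 3)
Op 6: C2 read [C2 read: already in M, no change] -> [I,I,M,I] (invalidations this op: 0; running total: 3)
Op 7: C0 write [C0 write: invalidate ['C2=M'] -> C0=M] -> [M,I,I,I] (invalidations this op: 1; running total: 4)
Op 8: C3 read [C3 read from I: others=['C0=M'] -> C3=S, others downsized to S] -> [S,I,I,S] (invalidations this op: 0; running total: 4)
Op 9: C2 read [C2 read from I: others=['C0=S', 'C3=S'] -> C2=S, others downsized to S] -> [S,I,S,S] (invalidations this op: 0; running total: 4)
Op 10: C1 read [C1 read from I: others=['C0=S', 'C2=S', 'C3=S'] -> C1=S, others downsized to S] -> [S,S,S,S] (invalidations this op: 0; running total: 4)

Answer: 4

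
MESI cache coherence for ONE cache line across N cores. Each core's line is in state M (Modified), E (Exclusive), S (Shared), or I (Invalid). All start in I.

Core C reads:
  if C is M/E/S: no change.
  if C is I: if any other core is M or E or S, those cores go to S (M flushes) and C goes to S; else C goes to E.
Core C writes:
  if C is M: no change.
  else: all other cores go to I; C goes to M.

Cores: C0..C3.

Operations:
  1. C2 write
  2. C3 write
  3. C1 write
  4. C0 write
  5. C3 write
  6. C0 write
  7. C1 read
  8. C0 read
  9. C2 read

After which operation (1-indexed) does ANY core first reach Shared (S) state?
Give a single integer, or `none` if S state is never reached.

Op 1: C2 write [C2 write: invalidate none -> C2=M] -> [I,I,M,I]
Op 2: C3 write [C3 write: invalidate ['C2=M'] -> C3=M] -> [I,I,I,M]
Op 3: C1 write [C1 write: invalidate ['C3=M'] -> C1=M] -> [I,M,I,I]
Op 4: C0 write [C0 write: invalidate ['C1=M'] -> C0=M] -> [M,I,I,I]
Op 5: C3 write [C3 write: invalidate ['C0=M'] -> C3=M] -> [I,I,I,M]
Op 6: C0 write [C0 write: invalidate ['C3=M'] -> C0=M] -> [M,I,I,I]
Op 7: C1 read [C1 read from I: others=['C0=M'] -> C1=S, others downsized to S] -> [S,S,I,I]
  -> First S state at op 7; remaining ops need not be traced.

Answer: 7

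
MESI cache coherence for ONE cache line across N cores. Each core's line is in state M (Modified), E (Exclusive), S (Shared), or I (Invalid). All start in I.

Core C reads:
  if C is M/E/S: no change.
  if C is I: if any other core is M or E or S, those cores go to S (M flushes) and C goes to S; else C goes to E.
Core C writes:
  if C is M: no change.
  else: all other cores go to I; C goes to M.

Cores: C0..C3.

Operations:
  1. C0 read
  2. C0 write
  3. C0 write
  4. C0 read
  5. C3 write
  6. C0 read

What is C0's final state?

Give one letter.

Op 1: C0 read [C0 read from I: no other sharers -> C0=E (exclusive)] -> [E,I,I,I]
Op 2: C0 write [C0 write: invalidate none -> C0=M] -> [M,I,I,I]
Op 3: C0 write [C0 write: already M (modified), no change] -> [M,I,I,I]
Op 4: C0 read [C0 read: already in M, no change] -> [M,I,I,I]
Op 5: C3 write [C3 write: invalidate ['C0=M'] -> C3=M] -> [I,I,I,M]
Op 6: C0 read [C0 read from I: others=['C3=M'] -> C0=S, others downsized to S] -> [S,I,I,S]

Answer: S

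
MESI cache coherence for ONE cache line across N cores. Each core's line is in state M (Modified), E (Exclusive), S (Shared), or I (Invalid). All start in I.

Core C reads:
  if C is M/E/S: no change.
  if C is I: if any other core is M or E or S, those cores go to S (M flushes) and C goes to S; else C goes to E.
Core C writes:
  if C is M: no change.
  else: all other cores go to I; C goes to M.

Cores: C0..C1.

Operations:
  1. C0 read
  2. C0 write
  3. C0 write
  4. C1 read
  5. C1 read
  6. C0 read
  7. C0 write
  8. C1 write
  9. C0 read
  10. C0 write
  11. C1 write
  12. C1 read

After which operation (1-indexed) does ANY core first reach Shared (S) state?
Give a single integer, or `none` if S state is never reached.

Op 1: C0 read [C0 read from I: no other sharers -> C0=E (exclusive)] -> [E,I]
Op 2: C0 write [C0 write: invalidate none -> C0=M] -> [M,I]
Op 3: C0 write [C0 write: already M (modified), no change] -> [M,I]
Op 4: C1 read [C1 read from I: others=['C0=M'] -> C1=S, others downsized to S] -> [S,S]
  -> First S state at op 4; remaining ops need not be traced.

Answer: 4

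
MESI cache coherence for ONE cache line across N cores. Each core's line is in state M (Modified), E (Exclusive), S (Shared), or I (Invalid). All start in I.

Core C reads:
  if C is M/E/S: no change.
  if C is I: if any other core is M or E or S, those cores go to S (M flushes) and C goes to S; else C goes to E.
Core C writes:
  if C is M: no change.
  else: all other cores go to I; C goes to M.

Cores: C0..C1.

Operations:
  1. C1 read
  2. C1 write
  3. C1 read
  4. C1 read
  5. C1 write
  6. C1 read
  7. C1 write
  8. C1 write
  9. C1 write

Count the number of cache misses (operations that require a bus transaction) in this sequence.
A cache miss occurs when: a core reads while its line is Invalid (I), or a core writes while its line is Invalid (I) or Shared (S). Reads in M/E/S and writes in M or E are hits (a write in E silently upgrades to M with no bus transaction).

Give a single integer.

Answer: 1

Derivation:
Op 1: C1 read [C1 read from I: no other sharers -> C1=E (exclusive)] -> [I,E] [MISS #1: read from I]
Op 2: C1 write [C1 write: invalidate none -> C1=M] -> [I,M] [hit: write from E is a silent E->M upgrade, no bus transaction]
Op 3: C1 read [C1 read: already in M, no change] -> [I,M] [hit: read from M]
Op 4: C1 read [C1 read: already in M, no change] -> [I,M] [hit: read from M]
Op 5: C1 write [C1 write: already M (modified), no change] -> [I,M] [hit: write from M]
Op 6: C1 read [C1 read: already in M, no change] -> [I,M] [hit: read from M]
Op 7: C1 write [C1 write: already M (modified), no change] -> [I,M] [hit: write from M]
Op 8: C1 write [C1 write: already M (modified), no change] -> [I,M] [hit: write from M]
Op 9: C1 write [C1 write: already M (modified), no change] -> [I,M] [hit: write from M]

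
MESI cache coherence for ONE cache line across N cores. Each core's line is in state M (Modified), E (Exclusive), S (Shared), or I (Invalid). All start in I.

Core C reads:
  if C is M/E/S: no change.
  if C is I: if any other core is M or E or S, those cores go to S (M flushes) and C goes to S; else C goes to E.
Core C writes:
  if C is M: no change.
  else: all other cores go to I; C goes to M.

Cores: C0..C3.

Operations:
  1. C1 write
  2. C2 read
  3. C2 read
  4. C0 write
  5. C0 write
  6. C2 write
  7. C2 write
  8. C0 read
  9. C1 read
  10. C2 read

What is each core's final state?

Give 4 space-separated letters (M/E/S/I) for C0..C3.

Answer: S S S I

Derivation:
Op 1: C1 write [C1 write: invalidate none -> C1=M] -> [I,M,I,I]
Op 2: C2 read [C2 read from I: others=['C1=M'] -> C2=S, others downsized to S] -> [I,S,S,I]
Op 3: C2 read [C2 read: already in S, no change] -> [I,S,S,I]
Op 4: C0 write [C0 write: invalidate ['C1=S', 'C2=S'] -> C0=M] -> [M,I,I,I]
Op 5: C0 write [C0 write: already M (modified), no change] -> [M,I,I,I]
Op 6: C2 write [C2 write: invalidate ['C0=M'] -> C2=M] -> [I,I,M,I]
Op 7: C2 write [C2 write: already M (modified), no change] -> [I,I,M,I]
Op 8: C0 read [C0 read from I: others=['C2=M'] -> C0=S, others downsized to S] -> [S,I,S,I]
Op 9: C1 read [C1 read from I: others=['C0=S', 'C2=S'] -> C1=S, others downsized to S] -> [S,S,S,I]
Op 10: C2 read [C2 read: already in S, no change] -> [S,S,S,I]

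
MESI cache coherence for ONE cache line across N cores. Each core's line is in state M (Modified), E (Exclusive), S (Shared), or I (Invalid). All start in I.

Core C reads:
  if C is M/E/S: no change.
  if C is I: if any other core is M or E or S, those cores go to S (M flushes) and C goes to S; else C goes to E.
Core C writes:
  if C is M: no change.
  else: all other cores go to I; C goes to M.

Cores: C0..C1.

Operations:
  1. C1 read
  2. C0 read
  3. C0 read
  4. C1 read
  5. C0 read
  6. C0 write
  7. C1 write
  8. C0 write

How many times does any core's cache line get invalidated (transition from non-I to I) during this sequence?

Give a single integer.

Answer: 3

Derivation:
Op 1: C1 read [C1 read from I: no other sharers -> C1=E (exclusive)] -> [I,E] (invalidations this op: 0; running total: 0)
Op 2: C0 read [C0 read from I: others=['C1=E'] -> C0=S, others downsized to S] -> [S,S] (invalidations this op: 0; running total: 0)
Op 3: C0 read [C0 read: already in S, no change] -> [S,S] (invalidations this op: 0; running total: 0)
Op 4: C1 read [C1 read: already in S, no change] -> [S,S] (invalidations this op: 0; running total: 0)
Op 5: C0 read [C0 read: already in S, no change] -> [S,S] (invalidations this op: 0; running total: 0)
Op 6: C0 write [C0 write: invalidate ['C1=S'] -> C0=M] -> [M,I] (invalidations this op: 1; running total: 1)
Op 7: C1 write [C1 write: invalidate ['C0=M'] -> C1=M] -> [I,M] (invalidations this op: 1; running total: 2)
Op 8: C0 write [C0 write: invalidate ['C1=M'] -> C0=M] -> [M,I] (invalidations this op: 1; running total: 3)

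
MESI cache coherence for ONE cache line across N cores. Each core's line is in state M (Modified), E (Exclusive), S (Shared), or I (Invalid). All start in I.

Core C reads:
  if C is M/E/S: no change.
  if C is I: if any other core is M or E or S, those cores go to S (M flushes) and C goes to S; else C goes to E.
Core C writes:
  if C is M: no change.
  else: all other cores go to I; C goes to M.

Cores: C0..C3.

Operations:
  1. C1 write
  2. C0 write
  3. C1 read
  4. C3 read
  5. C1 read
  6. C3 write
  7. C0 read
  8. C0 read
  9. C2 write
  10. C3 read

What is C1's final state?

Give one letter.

Answer: I

Derivation:
Op 1: C1 write [C1 write: invalidate none -> C1=M] -> [I,M,I,I]
Op 2: C0 write [C0 write: invalidate ['C1=M'] -> C0=M] -> [M,I,I,I]
Op 3: C1 read [C1 read from I: others=['C0=M'] -> C1=S, others downsized to S] -> [S,S,I,I]
Op 4: C3 read [C3 read from I: others=['C0=S', 'C1=S'] -> C3=S, others downsized to S] -> [S,S,I,S]
Op 5: C1 read [C1 read: already in S, no change] -> [S,S,I,S]
Op 6: C3 write [C3 write: invalidate ['C0=S', 'C1=S'] -> C3=M] -> [I,I,I,M]
Op 7: C0 read [C0 read from I: others=['C3=M'] -> C0=S, others downsized to S] -> [S,I,I,S]
Op 8: C0 read [C0 read: already in S, no change] -> [S,I,I,S]
Op 9: C2 write [C2 write: invalidate ['C0=S', 'C3=S'] -> C2=M] -> [I,I,M,I]
Op 10: C3 read [C3 read from I: others=['C2=M'] -> C3=S, others downsized to S] -> [I,I,S,S]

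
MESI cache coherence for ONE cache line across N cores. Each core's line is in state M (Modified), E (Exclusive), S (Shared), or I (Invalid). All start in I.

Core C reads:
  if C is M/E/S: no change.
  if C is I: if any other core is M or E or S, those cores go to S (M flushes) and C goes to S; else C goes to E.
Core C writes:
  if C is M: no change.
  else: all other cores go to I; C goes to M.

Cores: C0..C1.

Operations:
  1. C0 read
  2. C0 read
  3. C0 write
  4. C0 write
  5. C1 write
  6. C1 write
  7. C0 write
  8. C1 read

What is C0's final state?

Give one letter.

Op 1: C0 read [C0 read from I: no other sharers -> C0=E (exclusive)] -> [E,I]
Op 2: C0 read [C0 read: already in E, no change] -> [E,I]
Op 3: C0 write [C0 write: invalidate none -> C0=M] -> [M,I]
Op 4: C0 write [C0 write: already M (modified), no change] -> [M,I]
Op 5: C1 write [C1 write: invalidate ['C0=M'] -> C1=M] -> [I,M]
Op 6: C1 write [C1 write: already M (modified), no change] -> [I,M]
Op 7: C0 write [C0 write: invalidate ['C1=M'] -> C0=M] -> [M,I]
Op 8: C1 read [C1 read from I: others=['C0=M'] -> C1=S, others downsized to S] -> [S,S]

Answer: S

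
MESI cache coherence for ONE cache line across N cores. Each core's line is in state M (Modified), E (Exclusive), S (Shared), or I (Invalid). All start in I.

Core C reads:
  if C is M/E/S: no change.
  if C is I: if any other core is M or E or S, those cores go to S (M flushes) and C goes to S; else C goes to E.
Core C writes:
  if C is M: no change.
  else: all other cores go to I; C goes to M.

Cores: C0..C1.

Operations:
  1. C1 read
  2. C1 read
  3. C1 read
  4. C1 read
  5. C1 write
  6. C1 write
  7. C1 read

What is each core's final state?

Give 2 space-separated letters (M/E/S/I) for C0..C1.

Op 1: C1 read [C1 read from I: no other sharers -> C1=E (exclusive)] -> [I,E]
Op 2: C1 read [C1 read: already in E, no change] -> [I,E]
Op 3: C1 read [C1 read: already in E, no change] -> [I,E]
Op 4: C1 read [C1 read: already in E, no change] -> [I,E]
Op 5: C1 write [C1 write: invalidate none -> C1=M] -> [I,M]
Op 6: C1 write [C1 write: already M (modified), no change] -> [I,M]
Op 7: C1 read [C1 read: already in M, no change] -> [I,M]

Answer: I M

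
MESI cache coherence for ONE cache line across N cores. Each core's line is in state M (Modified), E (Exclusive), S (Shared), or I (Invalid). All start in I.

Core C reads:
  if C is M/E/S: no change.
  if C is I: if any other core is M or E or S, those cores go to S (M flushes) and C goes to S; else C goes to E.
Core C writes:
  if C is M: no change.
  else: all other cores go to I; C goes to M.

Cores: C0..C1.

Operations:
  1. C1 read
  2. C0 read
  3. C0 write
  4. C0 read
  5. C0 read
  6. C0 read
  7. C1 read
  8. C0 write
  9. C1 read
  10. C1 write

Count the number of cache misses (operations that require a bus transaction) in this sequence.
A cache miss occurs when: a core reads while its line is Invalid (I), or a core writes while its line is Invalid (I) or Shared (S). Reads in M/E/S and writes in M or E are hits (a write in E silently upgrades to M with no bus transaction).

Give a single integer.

Answer: 7

Derivation:
Op 1: C1 read [C1 read from I: no other sharers -> C1=E (exclusive)] -> [I,E] [MISS #1: read from I]
Op 2: C0 read [C0 read from I: others=['C1=E'] -> C0=S, others downsized to S] -> [S,S] [MISS #2: read from I]
Op 3: C0 write [C0 write: invalidate ['C1=S'] -> C0=M] -> [M,I] [MISS #3: write from S]
Op 4: C0 read [C0 read: already in M, no change] -> [M,I] [hit: read from M]
Op 5: C0 read [C0 read: already in M, no change] -> [M,I] [hit: read from M]
Op 6: C0 read [C0 read: already in M, no change] -> [M,I] [hit: read from M]
Op 7: C1 read [C1 read from I: others=['C0=M'] -> C1=S, others downsized to S] -> [S,S] [MISS #4: read from I]
Op 8: C0 write [C0 write: invalidate ['C1=S'] -> C0=M] -> [M,I] [MISS #5: write from S]
Op 9: C1 read [C1 read from I: others=['C0=M'] -> C1=S, others downsized to S] -> [S,S] [MISS #6: read from I]
Op 10: C1 write [C1 write: invalidate ['C0=S'] -> C1=M] -> [I,M] [MISS #7: write from S]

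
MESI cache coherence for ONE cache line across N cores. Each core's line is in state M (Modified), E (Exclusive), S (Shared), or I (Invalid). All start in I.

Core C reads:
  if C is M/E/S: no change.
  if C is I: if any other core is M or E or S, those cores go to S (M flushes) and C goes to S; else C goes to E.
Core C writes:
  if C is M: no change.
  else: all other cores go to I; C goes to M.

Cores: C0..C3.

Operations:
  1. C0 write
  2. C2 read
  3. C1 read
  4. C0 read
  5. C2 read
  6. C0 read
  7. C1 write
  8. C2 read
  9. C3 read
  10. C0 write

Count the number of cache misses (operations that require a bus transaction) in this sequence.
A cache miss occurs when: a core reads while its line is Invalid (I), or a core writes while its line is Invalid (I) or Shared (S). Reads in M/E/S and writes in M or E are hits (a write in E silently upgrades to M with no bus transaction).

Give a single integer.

Answer: 7

Derivation:
Op 1: C0 write [C0 write: invalidate none -> C0=M] -> [M,I,I,I] [MISS #1: write from I]
Op 2: C2 read [C2 read from I: others=['C0=M'] -> C2=S, others downsized to S] -> [S,I,S,I] [MISS #2: read from I]
Op 3: C1 read [C1 read from I: others=['C0=S', 'C2=S'] -> C1=S, others downsized to S] -> [S,S,S,I] [MISS #3: read from I]
Op 4: C0 read [C0 read: already in S, no change] -> [S,S,S,I] [hit: read from S]
Op 5: C2 read [C2 read: already in S, no change] -> [S,S,S,I] [hit: read from S]
Op 6: C0 read [C0 read: already in S, no change] -> [S,S,S,I] [hit: read from S]
Op 7: C1 write [C1 write: invalidate ['C0=S', 'C2=S'] -> C1=M] -> [I,M,I,I] [MISS #4: write from S]
Op 8: C2 read [C2 read from I: others=['C1=M'] -> C2=S, others downsized to S] -> [I,S,S,I] [MISS #5: read from I]
Op 9: C3 read [C3 read from I: others=['C1=S', 'C2=S'] -> C3=S, others downsized to S] -> [I,S,S,S] [MISS #6: read from I]
Op 10: C0 write [C0 write: invalidate ['C1=S', 'C2=S', 'C3=S'] -> C0=M] -> [M,I,I,I] [MISS #7: write from I]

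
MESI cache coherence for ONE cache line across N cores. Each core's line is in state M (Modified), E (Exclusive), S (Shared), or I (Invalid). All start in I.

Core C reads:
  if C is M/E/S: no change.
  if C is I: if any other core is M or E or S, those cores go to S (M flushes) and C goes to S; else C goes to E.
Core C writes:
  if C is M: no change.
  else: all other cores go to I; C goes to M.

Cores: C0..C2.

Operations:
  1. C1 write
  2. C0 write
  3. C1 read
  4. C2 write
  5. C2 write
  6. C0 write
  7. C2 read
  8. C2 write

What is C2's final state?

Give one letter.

Answer: M

Derivation:
Op 1: C1 write [C1 write: invalidate none -> C1=M] -> [I,M,I]
Op 2: C0 write [C0 write: invalidate ['C1=M'] -> C0=M] -> [M,I,I]
Op 3: C1 read [C1 read from I: others=['C0=M'] -> C1=S, others downsized to S] -> [S,S,I]
Op 4: C2 write [C2 write: invalidate ['C0=S', 'C1=S'] -> C2=M] -> [I,I,M]
Op 5: C2 write [C2 write: already M (modified), no change] -> [I,I,M]
Op 6: C0 write [C0 write: invalidate ['C2=M'] -> C0=M] -> [M,I,I]
Op 7: C2 read [C2 read from I: others=['C0=M'] -> C2=S, others downsized to S] -> [S,I,S]
Op 8: C2 write [C2 write: invalidate ['C0=S'] -> C2=M] -> [I,I,M]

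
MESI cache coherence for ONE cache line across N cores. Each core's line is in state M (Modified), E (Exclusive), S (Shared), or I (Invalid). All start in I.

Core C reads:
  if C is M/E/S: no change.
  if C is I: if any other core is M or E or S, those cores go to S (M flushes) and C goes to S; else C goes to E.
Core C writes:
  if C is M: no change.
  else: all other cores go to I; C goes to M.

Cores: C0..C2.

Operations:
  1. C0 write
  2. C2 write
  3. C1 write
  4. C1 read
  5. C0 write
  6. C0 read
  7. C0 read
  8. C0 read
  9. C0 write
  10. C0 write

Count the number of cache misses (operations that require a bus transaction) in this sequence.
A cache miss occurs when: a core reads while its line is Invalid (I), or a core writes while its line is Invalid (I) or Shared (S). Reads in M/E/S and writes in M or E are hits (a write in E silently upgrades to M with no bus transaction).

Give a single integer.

Answer: 4

Derivation:
Op 1: C0 write [C0 write: invalidate none -> C0=M] -> [M,I,I] [MISS #1: write from I]
Op 2: C2 write [C2 write: invalidate ['C0=M'] -> C2=M] -> [I,I,M] [MISS #2: write from I]
Op 3: C1 write [C1 write: invalidate ['C2=M'] -> C1=M] -> [I,M,I] [MISS #3: write from I]
Op 4: C1 read [C1 read: already in M, no change] -> [I,M,I] [hit: read from M]
Op 5: C0 write [C0 write: invalidate ['C1=M'] -> C0=M] -> [M,I,I] [MISS #4: write from I]
Op 6: C0 read [C0 read: already in M, no change] -> [M,I,I] [hit: read from M]
Op 7: C0 read [C0 read: already in M, no change] -> [M,I,I] [hit: read from M]
Op 8: C0 read [C0 read: already in M, no change] -> [M,I,I] [hit: read from M]
Op 9: C0 write [C0 write: already M (modified), no change] -> [M,I,I] [hit: write from M]
Op 10: C0 write [C0 write: already M (modified), no change] -> [M,I,I] [hit: write from M]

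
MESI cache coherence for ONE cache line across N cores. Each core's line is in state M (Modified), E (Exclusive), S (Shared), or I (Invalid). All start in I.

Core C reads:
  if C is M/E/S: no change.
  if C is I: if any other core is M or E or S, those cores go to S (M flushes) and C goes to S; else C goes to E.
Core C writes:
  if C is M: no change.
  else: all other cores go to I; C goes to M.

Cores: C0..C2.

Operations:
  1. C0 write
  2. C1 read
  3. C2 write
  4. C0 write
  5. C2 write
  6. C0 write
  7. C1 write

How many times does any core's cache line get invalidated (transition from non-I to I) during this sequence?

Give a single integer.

Op 1: C0 write [C0 write: invalidate none -> C0=M] -> [M,I,I] (invalidations this op: 0; running total: 0)
Op 2: C1 read [C1 read from I: others=['C0=M'] -> C1=S, others downsized to S] -> [S,S,I] (invalidations this op: 0; running total: 0)
Op 3: C2 write [C2 write: invalidate ['C0=S', 'C1=S'] -> C2=M] -> [I,I,M] (invalidations this op: 2; running total: 2)
Op 4: C0 write [C0 write: invalidate ['C2=M'] -> C0=M] -> [M,I,I] (invalidations this op: 1; running total: 3)
Op 5: C2 write [C2 write: invalidate ['C0=M'] -> C2=M] -> [I,I,M] (invalidations this op: 1; running total: 4)
Op 6: C0 write [C0 write: invalidate ['C2=M'] -> C0=M] -> [M,I,I] (invalidations this op: 1; running total: 5)
Op 7: C1 write [C1 write: invalidate ['C0=M'] -> C1=M] -> [I,M,I] (invalidations this op: 1; running total: 6)

Answer: 6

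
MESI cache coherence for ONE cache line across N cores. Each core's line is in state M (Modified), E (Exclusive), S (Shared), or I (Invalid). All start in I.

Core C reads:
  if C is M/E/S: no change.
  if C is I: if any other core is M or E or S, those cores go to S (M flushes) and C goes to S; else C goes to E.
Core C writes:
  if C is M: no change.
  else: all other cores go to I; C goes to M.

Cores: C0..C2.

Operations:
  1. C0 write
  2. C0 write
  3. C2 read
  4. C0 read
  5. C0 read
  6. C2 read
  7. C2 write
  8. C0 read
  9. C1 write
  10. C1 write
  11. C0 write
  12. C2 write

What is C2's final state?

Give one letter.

Op 1: C0 write [C0 write: invalidate none -> C0=M] -> [M,I,I]
Op 2: C0 write [C0 write: already M (modified), no change] -> [M,I,I]
Op 3: C2 read [C2 read from I: others=['C0=M'] -> C2=S, others downsized to S] -> [S,I,S]
Op 4: C0 read [C0 read: already in S, no change] -> [S,I,S]
Op 5: C0 read [C0 read: already in S, no change] -> [S,I,S]
Op 6: C2 read [C2 read: already in S, no change] -> [S,I,S]
Op 7: C2 write [C2 write: invalidate ['C0=S'] -> C2=M] -> [I,I,M]
Op 8: C0 read [C0 read from I: others=['C2=M'] -> C0=S, others downsized to S] -> [S,I,S]
Op 9: C1 write [C1 write: invalidate ['C0=S', 'C2=S'] -> C1=M] -> [I,M,I]
Op 10: C1 write [C1 write: already M (modified), no change] -> [I,M,I]
Op 11: C0 write [C0 write: invalidate ['C1=M'] -> C0=M] -> [M,I,I]
Op 12: C2 write [C2 write: invalidate ['C0=M'] -> C2=M] -> [I,I,M]

Answer: M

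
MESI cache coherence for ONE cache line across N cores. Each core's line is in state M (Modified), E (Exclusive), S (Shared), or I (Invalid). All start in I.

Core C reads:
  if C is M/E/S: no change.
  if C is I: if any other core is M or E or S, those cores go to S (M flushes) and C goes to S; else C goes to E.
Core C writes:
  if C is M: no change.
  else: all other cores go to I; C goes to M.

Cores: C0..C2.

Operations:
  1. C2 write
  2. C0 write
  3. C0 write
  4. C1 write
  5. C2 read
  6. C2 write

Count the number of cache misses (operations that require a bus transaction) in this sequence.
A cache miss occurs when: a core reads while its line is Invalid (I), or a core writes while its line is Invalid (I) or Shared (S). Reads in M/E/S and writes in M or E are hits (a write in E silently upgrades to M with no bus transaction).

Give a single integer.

Answer: 5

Derivation:
Op 1: C2 write [C2 write: invalidate none -> C2=M] -> [I,I,M] [MISS #1: write from I]
Op 2: C0 write [C0 write: invalidate ['C2=M'] -> C0=M] -> [M,I,I] [MISS #2: write from I]
Op 3: C0 write [C0 write: already M (modified), no change] -> [M,I,I] [hit: write from M]
Op 4: C1 write [C1 write: invalidate ['C0=M'] -> C1=M] -> [I,M,I] [MISS #3: write from I]
Op 5: C2 read [C2 read from I: others=['C1=M'] -> C2=S, others downsized to S] -> [I,S,S] [MISS #4: read from I]
Op 6: C2 write [C2 write: invalidate ['C1=S'] -> C2=M] -> [I,I,M] [MISS #5: write from S]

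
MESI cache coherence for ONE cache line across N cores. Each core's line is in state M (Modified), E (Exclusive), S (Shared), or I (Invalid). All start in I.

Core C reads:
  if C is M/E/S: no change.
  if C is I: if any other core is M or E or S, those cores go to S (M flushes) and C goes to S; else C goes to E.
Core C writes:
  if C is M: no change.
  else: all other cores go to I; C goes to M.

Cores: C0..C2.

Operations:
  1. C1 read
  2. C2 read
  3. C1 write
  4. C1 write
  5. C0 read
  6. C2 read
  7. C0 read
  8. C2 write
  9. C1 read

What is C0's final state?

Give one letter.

Answer: I

Derivation:
Op 1: C1 read [C1 read from I: no other sharers -> C1=E (exclusive)] -> [I,E,I]
Op 2: C2 read [C2 read from I: others=['C1=E'] -> C2=S, others downsized to S] -> [I,S,S]
Op 3: C1 write [C1 write: invalidate ['C2=S'] -> C1=M] -> [I,M,I]
Op 4: C1 write [C1 write: already M (modified), no change] -> [I,M,I]
Op 5: C0 read [C0 read from I: others=['C1=M'] -> C0=S, others downsized to S] -> [S,S,I]
Op 6: C2 read [C2 read from I: others=['C0=S', 'C1=S'] -> C2=S, others downsized to S] -> [S,S,S]
Op 7: C0 read [C0 read: already in S, no change] -> [S,S,S]
Op 8: C2 write [C2 write: invalidate ['C0=S', 'C1=S'] -> C2=M] -> [I,I,M]
Op 9: C1 read [C1 read from I: others=['C2=M'] -> C1=S, others downsized to S] -> [I,S,S]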